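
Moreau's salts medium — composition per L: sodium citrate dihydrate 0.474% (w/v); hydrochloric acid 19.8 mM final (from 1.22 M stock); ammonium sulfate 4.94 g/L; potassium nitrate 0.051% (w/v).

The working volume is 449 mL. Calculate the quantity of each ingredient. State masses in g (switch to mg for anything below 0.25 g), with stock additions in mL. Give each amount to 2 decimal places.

sodium citrate dihydrate 2.13 g; hydrochloric acid 7.29 mL; ammonium sulfate 2.22 g; potassium nitrate 228.99 mg

Scale factor relative to 1 L: 0.449.
sodium citrate dihydrate: 0.474% w/v = 4.74 g/L → 4.74 × 0.449 L = 2.13 g
hydrochloric acid: dilute stock: 19.8 mM × 449 mL ÷ 1220 mM = 7.29 mL
ammonium sulfate: 4.94 g/L × 0.449 L = 2.22 g
potassium nitrate: 0.051 g per 100 mL × 449 mL ÷ 100 = 0.22899 g = 228.99 mg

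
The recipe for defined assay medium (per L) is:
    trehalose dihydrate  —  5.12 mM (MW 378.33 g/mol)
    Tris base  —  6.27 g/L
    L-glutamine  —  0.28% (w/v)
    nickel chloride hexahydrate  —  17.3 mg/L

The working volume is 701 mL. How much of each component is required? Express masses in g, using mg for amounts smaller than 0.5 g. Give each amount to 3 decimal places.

Target volume = 701 mL = 0.701 L.
trehalose dihydrate: 5.12 mmol/L × 378.33 g/mol × 0.701 L ÷ 1000 = 1.358 g
Tris base: 6.27 g/L × 0.701 L = 4.395 g
L-glutamine: 0.28% w/v = 2.8 g/L → 2.8 × 0.701 L = 1.963 g
nickel chloride hexahydrate: 17.3 mg/L × 0.701 L = 12.127 mg

trehalose dihydrate 1.358 g; Tris base 4.395 g; L-glutamine 1.963 g; nickel chloride hexahydrate 12.127 mg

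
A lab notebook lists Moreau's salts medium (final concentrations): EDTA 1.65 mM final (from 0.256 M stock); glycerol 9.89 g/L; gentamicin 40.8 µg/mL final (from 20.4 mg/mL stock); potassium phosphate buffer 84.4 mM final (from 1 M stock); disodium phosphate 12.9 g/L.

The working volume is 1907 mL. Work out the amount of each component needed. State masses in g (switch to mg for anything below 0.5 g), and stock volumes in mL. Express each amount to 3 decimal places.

Scale factor relative to 1 L: 1.907.
EDTA: C1V1 = C2V2 → 1.65 mM × 1907 mL ÷ 256 mM = 12.291 mL
glycerol: 9.89 g/L × 1.907 L = 18.860 g
gentamicin: C1V1 = C2V2 → 40.8 µg/mL × 1907 mL ÷ 20400 µg/mL = 3.814 mL
potassium phosphate buffer: V = C2·V2/C1 = 84.4 mM × 1907 mL ÷ 1000 mM = 160.951 mL
disodium phosphate: 12.9 g/L × 1.907 L = 24.600 g

EDTA 12.291 mL; glycerol 18.860 g; gentamicin 3.814 mL; potassium phosphate buffer 160.951 mL; disodium phosphate 24.600 g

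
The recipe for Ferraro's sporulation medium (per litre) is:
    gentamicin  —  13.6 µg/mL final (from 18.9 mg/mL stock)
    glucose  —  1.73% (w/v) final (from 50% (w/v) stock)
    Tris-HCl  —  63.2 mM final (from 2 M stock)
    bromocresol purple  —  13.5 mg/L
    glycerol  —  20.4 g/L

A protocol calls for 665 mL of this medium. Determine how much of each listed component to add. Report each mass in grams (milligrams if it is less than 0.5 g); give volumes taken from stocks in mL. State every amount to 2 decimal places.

Target volume = 665 mL = 0.665 L.
gentamicin: dilute stock: 13.6 µg/mL × 665 mL ÷ 18900 µg/mL = 0.48 mL
glucose: C1V1 = C2V2 → 1.73% ÷ 50% × 665 mL = 23.01 mL
Tris-HCl: C1V1 = C2V2 → 63.2 mM × 665 mL ÷ 2000 mM = 21.01 mL
bromocresol purple: 13.5 mg/L × 0.665 L = 8.98 mg
glycerol: 20.4 g/L × 0.665 L = 13.57 g

gentamicin 0.48 mL; glucose 23.01 mL; Tris-HCl 21.01 mL; bromocresol purple 8.98 mg; glycerol 13.57 g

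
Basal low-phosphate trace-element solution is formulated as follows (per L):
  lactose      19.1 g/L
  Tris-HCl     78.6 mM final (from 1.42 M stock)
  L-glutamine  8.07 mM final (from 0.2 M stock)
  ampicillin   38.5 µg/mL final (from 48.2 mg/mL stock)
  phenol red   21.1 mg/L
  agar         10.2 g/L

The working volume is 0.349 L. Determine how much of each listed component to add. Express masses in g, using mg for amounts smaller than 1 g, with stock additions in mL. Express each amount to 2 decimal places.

lactose 6.67 g; Tris-HCl 19.32 mL; L-glutamine 14.08 mL; ampicillin 0.28 mL; phenol red 7.36 mg; agar 3.56 g

Working volume: 0.349 L.
lactose: 19.1 g/L × 0.349 L = 6.67 g
Tris-HCl: C1V1 = C2V2 → 78.6 mM × 349 mL ÷ 1420 mM = 19.32 mL
L-glutamine: dilute stock: 8.07 mM × 349 mL ÷ 200 mM = 14.08 mL
ampicillin: C1V1 = C2V2 → 38.5 µg/mL × 349 mL ÷ 48200 µg/mL = 0.28 mL
phenol red: 21.1 mg/L × 0.349 L = 7.36 mg
agar: 10.2 g/L × 0.349 L = 3.56 g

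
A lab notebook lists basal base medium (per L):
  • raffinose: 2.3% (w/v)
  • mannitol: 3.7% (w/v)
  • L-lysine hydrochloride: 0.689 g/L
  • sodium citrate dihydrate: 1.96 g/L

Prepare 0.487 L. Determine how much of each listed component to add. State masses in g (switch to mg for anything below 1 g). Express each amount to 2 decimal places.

Working volume: 0.487 L.
raffinose: 2.3 g per 100 mL × 487 mL ÷ 100 = 11.20 g
mannitol: 3.7 g per 100 mL × 487 mL ÷ 100 = 18.02 g
L-lysine hydrochloride: 0.689 g/L × 0.487 L = 0.335543 g = 335.54 mg
sodium citrate dihydrate: 1.96 g/L × 0.487 L = 0.95452 g = 954.52 mg

raffinose 11.20 g; mannitol 18.02 g; L-lysine hydrochloride 335.54 mg; sodium citrate dihydrate 954.52 mg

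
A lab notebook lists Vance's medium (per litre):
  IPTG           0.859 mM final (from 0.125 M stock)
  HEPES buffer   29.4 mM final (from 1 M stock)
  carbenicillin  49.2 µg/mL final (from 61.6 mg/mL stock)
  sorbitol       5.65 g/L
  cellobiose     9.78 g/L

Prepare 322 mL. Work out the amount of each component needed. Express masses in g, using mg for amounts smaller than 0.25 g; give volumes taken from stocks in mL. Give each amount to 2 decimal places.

Target volume = 322 mL = 0.322 L.
IPTG: dilute stock: 0.859 mM × 322 mL ÷ 125 mM = 2.21 mL
HEPES buffer: V = C2·V2/C1 = 29.4 mM × 322 mL ÷ 1000 mM = 9.47 mL
carbenicillin: V = C2·V2/C1 = 49.2 µg/mL × 322 mL ÷ 61600 µg/mL = 0.26 mL
sorbitol: 5.65 g/L × 0.322 L = 1.82 g
cellobiose: 9.78 g/L × 0.322 L = 3.15 g

IPTG 2.21 mL; HEPES buffer 9.47 mL; carbenicillin 0.26 mL; sorbitol 1.82 g; cellobiose 3.15 g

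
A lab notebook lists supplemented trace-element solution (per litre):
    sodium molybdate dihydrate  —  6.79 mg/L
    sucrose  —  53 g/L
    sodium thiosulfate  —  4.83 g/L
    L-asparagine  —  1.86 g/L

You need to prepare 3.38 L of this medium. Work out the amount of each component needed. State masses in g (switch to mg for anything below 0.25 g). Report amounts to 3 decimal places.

sodium molybdate dihydrate 22.950 mg; sucrose 179.140 g; sodium thiosulfate 16.325 g; L-asparagine 6.287 g

Working volume: 3.38 L.
sodium molybdate dihydrate: 6.79 mg/L × 3.38 L = 22.950 mg
sucrose: 53 g/L × 3.38 L = 179.140 g
sodium thiosulfate: 4.83 g/L × 3.38 L = 16.325 g
L-asparagine: 1.86 g/L × 3.38 L = 6.287 g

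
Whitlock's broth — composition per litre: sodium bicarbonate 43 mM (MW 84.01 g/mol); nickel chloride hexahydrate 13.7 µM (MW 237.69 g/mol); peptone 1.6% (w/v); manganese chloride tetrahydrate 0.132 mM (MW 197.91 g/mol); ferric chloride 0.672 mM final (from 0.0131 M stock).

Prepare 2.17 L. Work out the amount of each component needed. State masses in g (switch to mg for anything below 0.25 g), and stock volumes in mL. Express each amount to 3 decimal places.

Working volume: 2.17 L.
sodium bicarbonate: 43 mmol/L × 84.01 g/mol × 2.17 L ÷ 1000 = 7.839 g
nickel chloride hexahydrate: 13.7 µmol/L × 237.69 g/mol × 2.17 L ÷ 1000 = 7.066 mg
peptone: 1.6% w/v = 16 g/L → 16 × 2.17 L = 34.720 g
manganese chloride tetrahydrate: 0.132 mmol/L × 197.91 mg/mmol × 2.17 L = 56.689 mg
ferric chloride: C1V1 = C2V2 → 0.672 mM × 2170 mL ÷ 13.1 mM = 111.316 mL

sodium bicarbonate 7.839 g; nickel chloride hexahydrate 7.066 mg; peptone 34.720 g; manganese chloride tetrahydrate 56.689 mg; ferric chloride 111.316 mL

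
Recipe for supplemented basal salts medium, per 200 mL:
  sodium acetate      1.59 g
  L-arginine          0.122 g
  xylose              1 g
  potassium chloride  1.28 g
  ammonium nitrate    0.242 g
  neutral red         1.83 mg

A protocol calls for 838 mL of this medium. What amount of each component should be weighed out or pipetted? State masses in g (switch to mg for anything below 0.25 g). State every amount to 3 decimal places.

sodium acetate 6.662 g; L-arginine 0.511 g; xylose 4.190 g; potassium chloride 5.363 g; ammonium nitrate 1.014 g; neutral red 7.668 mg

Ratio of target to recipe volume: 838 / 200 = 4.19.
sodium acetate: 1.59 g × (838 mL / 200 mL) = 6.662 g
L-arginine: 0.122 g × (838 mL / 200 mL) = 0.511 g
xylose: 1 g × (838 mL / 200 mL) = 4.190 g
potassium chloride: 1.28 g × (838 mL / 200 mL) = 5.363 g
ammonium nitrate: 0.242 g × (838 mL / 200 mL) = 1.014 g
neutral red: 1.83 mg × (838 mL / 200 mL) = 7.668 mg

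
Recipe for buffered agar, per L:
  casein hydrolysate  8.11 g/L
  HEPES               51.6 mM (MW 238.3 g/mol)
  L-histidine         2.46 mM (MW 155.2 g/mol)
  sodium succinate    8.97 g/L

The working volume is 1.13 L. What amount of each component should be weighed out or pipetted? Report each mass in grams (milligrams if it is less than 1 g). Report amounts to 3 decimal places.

Working volume: 1.13 L.
casein hydrolysate: 8.11 g/L × 1.13 L = 9.164 g
HEPES: 51.6 mmol/L × 238.3 g/mol × 1.13 L ÷ 1000 = 13.895 g
L-histidine: 2.46 mmol/L × 155.2 mg/mmol × 1.13 L = 431.425 mg
sodium succinate: 8.97 g/L × 1.13 L = 10.136 g

casein hydrolysate 9.164 g; HEPES 13.895 g; L-histidine 431.425 mg; sodium succinate 10.136 g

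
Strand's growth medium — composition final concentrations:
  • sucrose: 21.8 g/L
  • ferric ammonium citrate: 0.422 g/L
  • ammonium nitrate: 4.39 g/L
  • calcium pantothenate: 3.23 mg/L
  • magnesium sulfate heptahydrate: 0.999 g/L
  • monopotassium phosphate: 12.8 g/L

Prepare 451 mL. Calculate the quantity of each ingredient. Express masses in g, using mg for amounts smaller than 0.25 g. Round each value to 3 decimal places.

Working volume: 451 mL = 0.451 L.
sucrose: 21.8 g/L × 0.451 L = 9.832 g
ferric ammonium citrate: 0.422 g/L × 0.451 L = 0.190322 g = 190.322 mg
ammonium nitrate: 4.39 g/L × 0.451 L = 1.980 g
calcium pantothenate: 3.23 mg/L × 0.451 L = 1.457 mg
magnesium sulfate heptahydrate: 0.999 g/L × 0.451 L = 0.451 g
monopotassium phosphate: 12.8 g/L × 0.451 L = 5.773 g

sucrose 9.832 g; ferric ammonium citrate 190.322 mg; ammonium nitrate 1.980 g; calcium pantothenate 1.457 mg; magnesium sulfate heptahydrate 0.451 g; monopotassium phosphate 5.773 g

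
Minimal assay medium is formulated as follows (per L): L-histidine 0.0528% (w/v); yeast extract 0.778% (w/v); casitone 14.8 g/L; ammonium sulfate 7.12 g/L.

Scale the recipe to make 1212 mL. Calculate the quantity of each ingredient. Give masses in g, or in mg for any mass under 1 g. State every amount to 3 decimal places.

L-histidine 639.936 mg; yeast extract 9.429 g; casitone 17.938 g; ammonium sulfate 8.629 g

Target volume = 1212 mL = 1.212 L.
L-histidine: 0.0528 g per 100 mL × 1212 mL ÷ 100 = 0.639936 g = 639.936 mg
yeast extract: 0.778 g per 100 mL × 1212 mL ÷ 100 = 9.429 g
casitone: 14.8 g/L × 1.212 L = 17.938 g
ammonium sulfate: 7.12 g/L × 1.212 L = 8.629 g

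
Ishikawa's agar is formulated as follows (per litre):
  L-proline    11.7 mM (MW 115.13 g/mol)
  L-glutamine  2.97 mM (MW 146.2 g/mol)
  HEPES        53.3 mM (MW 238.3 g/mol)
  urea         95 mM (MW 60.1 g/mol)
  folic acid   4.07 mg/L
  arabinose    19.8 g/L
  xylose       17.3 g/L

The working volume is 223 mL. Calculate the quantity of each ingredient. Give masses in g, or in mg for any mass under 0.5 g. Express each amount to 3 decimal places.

L-proline 300.386 mg; L-glutamine 96.830 mg; HEPES 2.832 g; urea 1.273 g; folic acid 0.908 mg; arabinose 4.415 g; xylose 3.858 g

Working volume: 223 mL = 0.223 L.
L-proline: 11.7 mmol/L × 115.13 mg/mmol × 0.223 L = 300.386 mg
L-glutamine: 2.97 mmol/L × 146.2 mg/mmol × 0.223 L = 96.830 mg
HEPES: 53.3 mmol/L × 238.3 g/mol × 0.223 L ÷ 1000 = 2.832 g
urea: 95 mmol/L × 60.1 g/mol × 0.223 L ÷ 1000 = 1.273 g
folic acid: 4.07 mg/L × 0.223 L = 0.908 mg
arabinose: 19.8 g/L × 0.223 L = 4.415 g
xylose: 17.3 g/L × 0.223 L = 3.858 g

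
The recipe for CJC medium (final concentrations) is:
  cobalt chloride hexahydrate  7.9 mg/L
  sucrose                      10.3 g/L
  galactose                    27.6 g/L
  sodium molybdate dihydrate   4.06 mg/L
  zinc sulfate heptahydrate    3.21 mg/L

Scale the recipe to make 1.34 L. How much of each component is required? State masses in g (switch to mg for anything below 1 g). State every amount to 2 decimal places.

Working volume: 1.34 L.
cobalt chloride hexahydrate: 7.9 mg/L × 1.34 L = 10.59 mg
sucrose: 10.3 g/L × 1.34 L = 13.80 g
galactose: 27.6 g/L × 1.34 L = 36.98 g
sodium molybdate dihydrate: 4.06 mg/L × 1.34 L = 5.44 mg
zinc sulfate heptahydrate: 3.21 mg/L × 1.34 L = 4.30 mg

cobalt chloride hexahydrate 10.59 mg; sucrose 13.80 g; galactose 36.98 g; sodium molybdate dihydrate 5.44 mg; zinc sulfate heptahydrate 4.30 mg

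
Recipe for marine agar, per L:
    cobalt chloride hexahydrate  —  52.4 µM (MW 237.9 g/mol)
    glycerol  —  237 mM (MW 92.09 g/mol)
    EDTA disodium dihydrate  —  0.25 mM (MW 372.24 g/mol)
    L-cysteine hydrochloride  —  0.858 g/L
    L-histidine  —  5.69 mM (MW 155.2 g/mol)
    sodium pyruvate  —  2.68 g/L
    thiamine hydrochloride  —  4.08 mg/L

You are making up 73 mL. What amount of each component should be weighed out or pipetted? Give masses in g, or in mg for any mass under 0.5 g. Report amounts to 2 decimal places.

cobalt chloride hexahydrate 0.91 mg; glycerol 1.59 g; EDTA disodium dihydrate 6.79 mg; L-cysteine hydrochloride 62.63 mg; L-histidine 64.47 mg; sodium pyruvate 195.64 mg; thiamine hydrochloride 0.30 mg

Scale factor relative to 1 L: 0.073.
cobalt chloride hexahydrate: 52.4 µmol/L × 237.9 g/mol × 0.073 L ÷ 1000 = 0.91 mg
glycerol: 237 mmol/L × 92.09 g/mol × 0.073 L ÷ 1000 = 1.59 g
EDTA disodium dihydrate: 0.25 mmol/L × 372.24 mg/mmol × 0.073 L = 6.79 mg
L-cysteine hydrochloride: 0.858 g/L × 0.073 L = 0.062634 g = 62.63 mg
L-histidine: 5.69 mmol/L × 155.2 mg/mmol × 0.073 L = 64.47 mg
sodium pyruvate: 2.68 g/L × 0.073 L = 0.19564 g = 195.64 mg
thiamine hydrochloride: 4.08 mg/L × 0.073 L = 0.30 mg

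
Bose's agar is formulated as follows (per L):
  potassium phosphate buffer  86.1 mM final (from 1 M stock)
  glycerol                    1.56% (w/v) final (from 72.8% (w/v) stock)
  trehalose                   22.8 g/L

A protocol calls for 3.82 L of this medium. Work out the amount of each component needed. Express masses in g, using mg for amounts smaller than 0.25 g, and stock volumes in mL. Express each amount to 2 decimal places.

Working volume: 3.82 L.
potassium phosphate buffer: dilute stock: 86.1 mM × 3820 mL ÷ 1000 mM = 328.90 mL
glycerol: V = C2·V2/C1 = 1.56% ÷ 72.8% × 3820 mL = 81.86 mL
trehalose: 22.8 g/L × 3.82 L = 87.10 g

potassium phosphate buffer 328.90 mL; glycerol 81.86 mL; trehalose 87.10 g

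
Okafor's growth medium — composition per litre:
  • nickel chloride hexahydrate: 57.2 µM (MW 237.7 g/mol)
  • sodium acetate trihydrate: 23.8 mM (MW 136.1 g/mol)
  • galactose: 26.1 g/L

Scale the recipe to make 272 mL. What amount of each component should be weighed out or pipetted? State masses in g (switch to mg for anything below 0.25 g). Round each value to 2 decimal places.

nickel chloride hexahydrate 3.70 mg; sodium acetate trihydrate 0.88 g; galactose 7.10 g

Working volume: 272 mL = 0.272 L.
nickel chloride hexahydrate: 57.2 µmol/L × 237.7 g/mol × 0.272 L ÷ 1000 = 3.70 mg
sodium acetate trihydrate: 23.8 mmol/L × 136.1 g/mol × 0.272 L ÷ 1000 = 0.88 g
galactose: 26.1 g/L × 0.272 L = 7.10 g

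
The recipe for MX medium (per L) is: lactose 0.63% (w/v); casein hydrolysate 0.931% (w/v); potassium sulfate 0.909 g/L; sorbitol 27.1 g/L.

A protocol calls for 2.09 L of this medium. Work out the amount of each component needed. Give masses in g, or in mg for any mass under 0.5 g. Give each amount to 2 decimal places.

Working volume: 2.09 L.
lactose: 0.63 g per 100 mL × 2090 mL ÷ 100 = 13.17 g
casein hydrolysate: 0.931% w/v = 9.31 g/L → 9.31 × 2.09 L = 19.46 g
potassium sulfate: 0.909 g/L × 2.09 L = 1.90 g
sorbitol: 27.1 g/L × 2.09 L = 56.64 g

lactose 13.17 g; casein hydrolysate 19.46 g; potassium sulfate 1.90 g; sorbitol 56.64 g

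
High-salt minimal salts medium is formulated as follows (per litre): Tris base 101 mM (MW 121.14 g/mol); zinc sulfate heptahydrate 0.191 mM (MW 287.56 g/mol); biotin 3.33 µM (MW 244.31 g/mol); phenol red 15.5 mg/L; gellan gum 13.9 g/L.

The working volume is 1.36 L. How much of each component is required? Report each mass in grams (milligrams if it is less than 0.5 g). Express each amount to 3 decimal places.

Working volume: 1.36 L.
Tris base: 101 mmol/L × 121.14 g/mol × 1.36 L ÷ 1000 = 16.640 g
zinc sulfate heptahydrate: 0.191 mmol/L × 287.56 mg/mmol × 1.36 L = 74.697 mg
biotin: 3.33 µmol/L × 244.31 g/mol × 1.36 L ÷ 1000 = 1.106 mg
phenol red: 15.5 mg/L × 1.36 L = 21.080 mg
gellan gum: 13.9 g/L × 1.36 L = 18.904 g

Tris base 16.640 g; zinc sulfate heptahydrate 74.697 mg; biotin 1.106 mg; phenol red 21.080 mg; gellan gum 18.904 g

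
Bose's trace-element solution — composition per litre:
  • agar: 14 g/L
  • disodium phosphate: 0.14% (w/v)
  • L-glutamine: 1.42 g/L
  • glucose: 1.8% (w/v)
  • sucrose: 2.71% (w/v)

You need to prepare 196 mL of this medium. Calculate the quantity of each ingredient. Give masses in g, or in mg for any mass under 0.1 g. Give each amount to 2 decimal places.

Working volume: 196 mL = 0.196 L.
agar: 14 g/L × 0.196 L = 2.74 g
disodium phosphate: 0.14 g per 100 mL × 196 mL ÷ 100 = 0.27 g
L-glutamine: 1.42 g/L × 0.196 L = 0.28 g
glucose: 1.8% w/v = 18 g/L → 18 × 0.196 L = 3.53 g
sucrose: 2.71 g per 100 mL × 196 mL ÷ 100 = 5.31 g

agar 2.74 g; disodium phosphate 0.27 g; L-glutamine 0.28 g; glucose 3.53 g; sucrose 5.31 g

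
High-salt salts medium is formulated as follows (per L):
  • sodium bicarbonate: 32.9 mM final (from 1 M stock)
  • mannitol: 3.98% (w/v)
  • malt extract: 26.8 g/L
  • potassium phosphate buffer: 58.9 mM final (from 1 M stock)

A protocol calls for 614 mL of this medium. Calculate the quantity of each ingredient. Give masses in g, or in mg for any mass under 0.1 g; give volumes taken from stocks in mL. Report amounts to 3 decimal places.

Scale factor relative to 1 L: 0.614.
sodium bicarbonate: dilute stock: 32.9 mM × 614 mL ÷ 1000 mM = 20.201 mL
mannitol: 3.98% w/v = 39.8 g/L → 39.8 × 0.614 L = 24.437 g
malt extract: 26.8 g/L × 0.614 L = 16.455 g
potassium phosphate buffer: V = C2·V2/C1 = 58.9 mM × 614 mL ÷ 1000 mM = 36.165 mL

sodium bicarbonate 20.201 mL; mannitol 24.437 g; malt extract 16.455 g; potassium phosphate buffer 36.165 mL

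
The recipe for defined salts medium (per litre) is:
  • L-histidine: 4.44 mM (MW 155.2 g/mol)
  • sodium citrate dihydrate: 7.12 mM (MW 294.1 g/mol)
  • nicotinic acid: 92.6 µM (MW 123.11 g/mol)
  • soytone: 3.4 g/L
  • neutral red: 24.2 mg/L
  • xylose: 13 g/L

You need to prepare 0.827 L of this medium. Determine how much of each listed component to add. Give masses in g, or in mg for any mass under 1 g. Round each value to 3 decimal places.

Working volume: 0.827 L.
L-histidine: 4.44 mmol/L × 155.2 mg/mmol × 0.827 L = 569.876 mg
sodium citrate dihydrate: 7.12 mmol/L × 294.1 g/mol × 0.827 L ÷ 1000 = 1.732 g
nicotinic acid: 92.6 µmol/L × 123.11 g/mol × 0.827 L ÷ 1000 = 9.428 mg
soytone: 3.4 g/L × 0.827 L = 2.812 g
neutral red: 24.2 mg/L × 0.827 L = 20.013 mg
xylose: 13 g/L × 0.827 L = 10.751 g

L-histidine 569.876 mg; sodium citrate dihydrate 1.732 g; nicotinic acid 9.428 mg; soytone 2.812 g; neutral red 20.013 mg; xylose 10.751 g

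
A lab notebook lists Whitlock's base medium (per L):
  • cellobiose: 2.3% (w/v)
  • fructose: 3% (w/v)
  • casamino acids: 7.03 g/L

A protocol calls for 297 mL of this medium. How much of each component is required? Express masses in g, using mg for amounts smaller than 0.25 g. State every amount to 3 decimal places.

cellobiose 6.831 g; fructose 8.910 g; casamino acids 2.088 g

Scale factor relative to 1 L: 0.297.
cellobiose: 2.3% w/v = 23 g/L → 23 × 0.297 L = 6.831 g
fructose: 3 g per 100 mL × 297 mL ÷ 100 = 8.910 g
casamino acids: 7.03 g/L × 0.297 L = 2.088 g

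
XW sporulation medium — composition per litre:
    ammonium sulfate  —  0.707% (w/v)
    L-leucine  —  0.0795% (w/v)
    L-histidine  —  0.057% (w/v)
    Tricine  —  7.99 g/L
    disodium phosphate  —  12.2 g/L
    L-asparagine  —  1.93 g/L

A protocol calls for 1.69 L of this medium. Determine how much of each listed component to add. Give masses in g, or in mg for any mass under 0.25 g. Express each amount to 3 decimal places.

ammonium sulfate 11.948 g; L-leucine 1.344 g; L-histidine 0.963 g; Tricine 13.503 g; disodium phosphate 20.618 g; L-asparagine 3.262 g

Scale factor relative to 1 L: 1.69.
ammonium sulfate: 0.707 g per 100 mL × 1690 mL ÷ 100 = 11.948 g
L-leucine: 0.0795% w/v = 0.795 g/L → 0.795 × 1.69 L = 1.344 g
L-histidine: 0.057 g per 100 mL × 1690 mL ÷ 100 = 0.963 g
Tricine: 7.99 g/L × 1.69 L = 13.503 g
disodium phosphate: 12.2 g/L × 1.69 L = 20.618 g
L-asparagine: 1.93 g/L × 1.69 L = 3.262 g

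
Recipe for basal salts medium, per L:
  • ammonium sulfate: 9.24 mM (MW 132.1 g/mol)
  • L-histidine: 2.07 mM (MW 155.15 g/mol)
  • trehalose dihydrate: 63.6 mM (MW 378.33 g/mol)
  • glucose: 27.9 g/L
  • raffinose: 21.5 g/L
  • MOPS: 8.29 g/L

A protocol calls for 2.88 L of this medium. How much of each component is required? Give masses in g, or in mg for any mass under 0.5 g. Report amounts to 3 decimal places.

Working volume: 2.88 L.
ammonium sulfate: 9.24 mmol/L × 132.1 g/mol × 2.88 L ÷ 1000 = 3.515 g
L-histidine: 2.07 mmol/L × 155.15 g/mol × 2.88 L ÷ 1000 = 0.925 g
trehalose dihydrate: 63.6 mmol/L × 378.33 g/mol × 2.88 L ÷ 1000 = 69.298 g
glucose: 27.9 g/L × 2.88 L = 80.352 g
raffinose: 21.5 g/L × 2.88 L = 61.920 g
MOPS: 8.29 g/L × 2.88 L = 23.875 g

ammonium sulfate 3.515 g; L-histidine 0.925 g; trehalose dihydrate 69.298 g; glucose 80.352 g; raffinose 61.920 g; MOPS 23.875 g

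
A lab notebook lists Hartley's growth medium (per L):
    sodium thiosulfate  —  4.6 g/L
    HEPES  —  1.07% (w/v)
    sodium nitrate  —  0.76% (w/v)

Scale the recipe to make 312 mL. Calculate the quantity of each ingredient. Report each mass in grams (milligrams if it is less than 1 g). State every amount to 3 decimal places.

sodium thiosulfate 1.435 g; HEPES 3.338 g; sodium nitrate 2.371 g

Working volume: 312 mL = 0.312 L.
sodium thiosulfate: 4.6 g/L × 0.312 L = 1.435 g
HEPES: 1.07 g per 100 mL × 312 mL ÷ 100 = 3.338 g
sodium nitrate: 0.76% w/v = 7.6 g/L → 7.6 × 0.312 L = 2.371 g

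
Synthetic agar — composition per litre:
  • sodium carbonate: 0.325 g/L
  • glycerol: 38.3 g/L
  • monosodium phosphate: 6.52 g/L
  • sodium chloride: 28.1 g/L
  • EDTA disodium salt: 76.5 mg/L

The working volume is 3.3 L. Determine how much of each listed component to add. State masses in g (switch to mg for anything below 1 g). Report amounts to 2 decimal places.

Working volume: 3.3 L.
sodium carbonate: 0.325 g/L × 3.3 L = 1.07 g
glycerol: 38.3 g/L × 3.3 L = 126.39 g
monosodium phosphate: 6.52 g/L × 3.3 L = 21.52 g
sodium chloride: 28.1 g/L × 3.3 L = 92.73 g
EDTA disodium salt: 76.5 mg/L × 3.3 L = 252.45 mg

sodium carbonate 1.07 g; glycerol 126.39 g; monosodium phosphate 21.52 g; sodium chloride 92.73 g; EDTA disodium salt 252.45 mg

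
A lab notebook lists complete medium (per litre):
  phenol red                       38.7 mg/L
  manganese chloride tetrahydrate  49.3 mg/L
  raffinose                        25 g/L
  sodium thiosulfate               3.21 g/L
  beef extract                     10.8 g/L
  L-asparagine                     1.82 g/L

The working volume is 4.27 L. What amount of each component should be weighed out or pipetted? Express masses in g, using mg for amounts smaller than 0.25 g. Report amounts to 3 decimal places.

phenol red 165.249 mg; manganese chloride tetrahydrate 210.511 mg; raffinose 106.750 g; sodium thiosulfate 13.707 g; beef extract 46.116 g; L-asparagine 7.771 g

Scale factor relative to 1 L: 4.27.
phenol red: 38.7 mg/L × 4.27 L = 165.249 mg
manganese chloride tetrahydrate: 49.3 mg/L × 4.27 L = 210.511 mg
raffinose: 25 g/L × 4.27 L = 106.750 g
sodium thiosulfate: 3.21 g/L × 4.27 L = 13.707 g
beef extract: 10.8 g/L × 4.27 L = 46.116 g
L-asparagine: 1.82 g/L × 4.27 L = 7.771 g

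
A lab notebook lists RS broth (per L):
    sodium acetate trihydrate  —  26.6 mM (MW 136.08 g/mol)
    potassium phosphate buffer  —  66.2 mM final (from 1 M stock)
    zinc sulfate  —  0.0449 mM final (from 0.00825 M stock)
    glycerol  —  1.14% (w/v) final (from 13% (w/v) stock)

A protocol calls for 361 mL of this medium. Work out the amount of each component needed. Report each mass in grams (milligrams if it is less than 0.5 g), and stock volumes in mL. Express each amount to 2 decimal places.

Scale factor relative to 1 L: 0.361.
sodium acetate trihydrate: 26.6 mmol/L × 136.08 g/mol × 0.361 L ÷ 1000 = 1.31 g
potassium phosphate buffer: dilute stock: 66.2 mM × 361 mL ÷ 1000 mM = 23.90 mL
zinc sulfate: C1V1 = C2V2 → 0.0449 mM × 361 mL ÷ 8.25 mM = 1.96 mL
glycerol: C1V1 = C2V2 → 1.14% ÷ 13% × 361 mL = 31.66 mL

sodium acetate trihydrate 1.31 g; potassium phosphate buffer 23.90 mL; zinc sulfate 1.96 mL; glycerol 31.66 mL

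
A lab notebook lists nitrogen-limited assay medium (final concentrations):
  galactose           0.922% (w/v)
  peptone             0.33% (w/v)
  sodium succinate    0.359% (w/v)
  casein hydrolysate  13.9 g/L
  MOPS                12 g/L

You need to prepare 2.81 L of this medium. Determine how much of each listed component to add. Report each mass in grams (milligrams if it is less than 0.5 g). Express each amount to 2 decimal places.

Working volume: 2.81 L.
galactose: 0.922 g per 100 mL × 2810 mL ÷ 100 = 25.91 g
peptone: 0.33 g per 100 mL × 2810 mL ÷ 100 = 9.27 g
sodium succinate: 0.359 g per 100 mL × 2810 mL ÷ 100 = 10.09 g
casein hydrolysate: 13.9 g/L × 2.81 L = 39.06 g
MOPS: 12 g/L × 2.81 L = 33.72 g

galactose 25.91 g; peptone 9.27 g; sodium succinate 10.09 g; casein hydrolysate 39.06 g; MOPS 33.72 g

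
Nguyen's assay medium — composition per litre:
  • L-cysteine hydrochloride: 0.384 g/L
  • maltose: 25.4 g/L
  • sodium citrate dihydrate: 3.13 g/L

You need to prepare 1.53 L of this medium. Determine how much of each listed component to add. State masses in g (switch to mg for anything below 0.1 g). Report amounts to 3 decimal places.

Working volume: 1.53 L.
L-cysteine hydrochloride: 0.384 g/L × 1.53 L = 0.588 g
maltose: 25.4 g/L × 1.53 L = 38.862 g
sodium citrate dihydrate: 3.13 g/L × 1.53 L = 4.789 g

L-cysteine hydrochloride 0.588 g; maltose 38.862 g; sodium citrate dihydrate 4.789 g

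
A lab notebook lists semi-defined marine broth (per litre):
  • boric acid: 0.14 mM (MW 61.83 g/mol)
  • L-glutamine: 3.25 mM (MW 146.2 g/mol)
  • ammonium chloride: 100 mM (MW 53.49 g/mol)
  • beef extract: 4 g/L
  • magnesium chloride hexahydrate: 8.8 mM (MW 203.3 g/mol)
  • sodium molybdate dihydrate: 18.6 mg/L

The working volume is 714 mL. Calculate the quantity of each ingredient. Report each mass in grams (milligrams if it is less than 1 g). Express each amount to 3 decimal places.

boric acid 6.181 mg; L-glutamine 339.257 mg; ammonium chloride 3.819 g; beef extract 2.856 g; magnesium chloride hexahydrate 1.277 g; sodium molybdate dihydrate 13.280 mg

Working volume: 714 mL = 0.714 L.
boric acid: 0.14 mmol/L × 61.83 mg/mmol × 0.714 L = 6.181 mg
L-glutamine: 3.25 mmol/L × 146.2 mg/mmol × 0.714 L = 339.257 mg
ammonium chloride: 100 mmol/L × 53.49 g/mol × 0.714 L ÷ 1000 = 3.819 g
beef extract: 4 g/L × 0.714 L = 2.856 g
magnesium chloride hexahydrate: 8.8 mmol/L × 203.3 g/mol × 0.714 L ÷ 1000 = 1.277 g
sodium molybdate dihydrate: 18.6 mg/L × 0.714 L = 13.280 mg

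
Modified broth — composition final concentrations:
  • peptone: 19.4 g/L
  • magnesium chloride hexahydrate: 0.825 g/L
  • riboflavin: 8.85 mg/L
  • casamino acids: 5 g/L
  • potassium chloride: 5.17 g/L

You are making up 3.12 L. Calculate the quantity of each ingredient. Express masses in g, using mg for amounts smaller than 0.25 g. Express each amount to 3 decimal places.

Working volume: 3.12 L.
peptone: 19.4 g/L × 3.12 L = 60.528 g
magnesium chloride hexahydrate: 0.825 g/L × 3.12 L = 2.574 g
riboflavin: 8.85 mg/L × 3.12 L = 27.612 mg
casamino acids: 5 g/L × 3.12 L = 15.600 g
potassium chloride: 5.17 g/L × 3.12 L = 16.130 g

peptone 60.528 g; magnesium chloride hexahydrate 2.574 g; riboflavin 27.612 mg; casamino acids 15.600 g; potassium chloride 16.130 g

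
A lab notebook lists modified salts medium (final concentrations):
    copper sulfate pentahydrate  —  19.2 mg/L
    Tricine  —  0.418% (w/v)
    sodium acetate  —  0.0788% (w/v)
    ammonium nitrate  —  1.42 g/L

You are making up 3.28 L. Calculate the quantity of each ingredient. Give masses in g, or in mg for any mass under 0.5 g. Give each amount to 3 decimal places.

Scale factor relative to 1 L: 3.28.
copper sulfate pentahydrate: 19.2 mg/L × 3.28 L = 62.976 mg
Tricine: 0.418 g per 100 mL × 3280 mL ÷ 100 = 13.710 g
sodium acetate: 0.0788% w/v = 0.788 g/L → 0.788 × 3.28 L = 2.585 g
ammonium nitrate: 1.42 g/L × 3.28 L = 4.658 g

copper sulfate pentahydrate 62.976 mg; Tricine 13.710 g; sodium acetate 2.585 g; ammonium nitrate 4.658 g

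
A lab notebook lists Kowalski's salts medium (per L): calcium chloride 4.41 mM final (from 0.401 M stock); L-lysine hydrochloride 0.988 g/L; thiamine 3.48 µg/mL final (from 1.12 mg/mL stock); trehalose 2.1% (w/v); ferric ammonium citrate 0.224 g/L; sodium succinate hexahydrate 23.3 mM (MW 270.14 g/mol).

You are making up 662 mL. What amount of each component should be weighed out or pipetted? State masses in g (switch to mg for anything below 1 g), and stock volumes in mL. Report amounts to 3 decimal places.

Scale factor relative to 1 L: 0.662.
calcium chloride: C1V1 = C2V2 → 4.41 mM × 662 mL ÷ 401 mM = 7.280 mL
L-lysine hydrochloride: 0.988 g/L × 0.662 L = 0.654056 g = 654.056 mg
thiamine: C1V1 = C2V2 → 3.48 µg/mL × 662 mL ÷ 1120 µg/mL = 2.057 mL
trehalose: 2.1% w/v = 21 g/L → 21 × 0.662 L = 13.902 g
ferric ammonium citrate: 0.224 g/L × 0.662 L = 0.148288 g = 148.288 mg
sodium succinate hexahydrate: 23.3 mmol/L × 270.14 g/mol × 0.662 L ÷ 1000 = 4.167 g

calcium chloride 7.280 mL; L-lysine hydrochloride 654.056 mg; thiamine 2.057 mL; trehalose 13.902 g; ferric ammonium citrate 148.288 mg; sodium succinate hexahydrate 4.167 g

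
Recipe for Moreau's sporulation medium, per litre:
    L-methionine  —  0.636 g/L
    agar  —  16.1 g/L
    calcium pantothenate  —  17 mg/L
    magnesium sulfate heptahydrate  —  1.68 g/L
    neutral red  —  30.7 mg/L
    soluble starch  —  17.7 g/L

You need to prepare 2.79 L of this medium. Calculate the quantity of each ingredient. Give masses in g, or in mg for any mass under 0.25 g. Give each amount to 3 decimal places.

Scale factor relative to 1 L: 2.79.
L-methionine: 0.636 g/L × 2.79 L = 1.774 g
agar: 16.1 g/L × 2.79 L = 44.919 g
calcium pantothenate: 17 mg/L × 2.79 L = 47.430 mg
magnesium sulfate heptahydrate: 1.68 g/L × 2.79 L = 4.687 g
neutral red: 30.7 mg/L × 2.79 L = 85.653 mg
soluble starch: 17.7 g/L × 2.79 L = 49.383 g

L-methionine 1.774 g; agar 44.919 g; calcium pantothenate 47.430 mg; magnesium sulfate heptahydrate 4.687 g; neutral red 85.653 mg; soluble starch 49.383 g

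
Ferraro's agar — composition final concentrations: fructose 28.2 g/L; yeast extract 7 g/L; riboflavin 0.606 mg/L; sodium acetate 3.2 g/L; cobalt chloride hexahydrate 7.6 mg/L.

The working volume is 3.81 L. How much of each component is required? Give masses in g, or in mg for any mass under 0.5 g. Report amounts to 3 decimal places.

Working volume: 3.81 L.
fructose: 28.2 g/L × 3.81 L = 107.442 g
yeast extract: 7 g/L × 3.81 L = 26.670 g
riboflavin: 0.606 mg/L × 3.81 L = 2.309 mg
sodium acetate: 3.2 g/L × 3.81 L = 12.192 g
cobalt chloride hexahydrate: 7.6 mg/L × 3.81 L = 28.956 mg

fructose 107.442 g; yeast extract 26.670 g; riboflavin 2.309 mg; sodium acetate 12.192 g; cobalt chloride hexahydrate 28.956 mg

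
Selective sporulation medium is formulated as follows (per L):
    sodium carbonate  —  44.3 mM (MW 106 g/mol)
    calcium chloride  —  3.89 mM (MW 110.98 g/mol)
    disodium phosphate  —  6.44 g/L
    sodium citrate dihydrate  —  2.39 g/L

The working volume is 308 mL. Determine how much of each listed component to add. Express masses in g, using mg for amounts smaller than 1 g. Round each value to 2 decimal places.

sodium carbonate 1.45 g; calcium chloride 132.97 mg; disodium phosphate 1.98 g; sodium citrate dihydrate 736.12 mg

Working volume: 308 mL = 0.308 L.
sodium carbonate: 44.3 mmol/L × 106 g/mol × 0.308 L ÷ 1000 = 1.45 g
calcium chloride: 3.89 mmol/L × 110.98 mg/mmol × 0.308 L = 132.97 mg
disodium phosphate: 6.44 g/L × 0.308 L = 1.98 g
sodium citrate dihydrate: 2.39 g/L × 0.308 L = 0.73612 g = 736.12 mg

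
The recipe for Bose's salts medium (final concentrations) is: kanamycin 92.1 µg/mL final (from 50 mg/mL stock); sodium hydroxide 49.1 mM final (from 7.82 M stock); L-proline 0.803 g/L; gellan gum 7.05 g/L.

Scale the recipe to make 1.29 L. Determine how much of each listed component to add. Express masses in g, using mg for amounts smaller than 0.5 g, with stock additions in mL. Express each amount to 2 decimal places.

kanamycin 2.38 mL; sodium hydroxide 8.10 mL; L-proline 1.04 g; gellan gum 9.09 g

Working volume: 1.29 L.
kanamycin: dilute stock: 92.1 µg/mL × 1290 mL ÷ 50000 µg/mL = 2.38 mL
sodium hydroxide: V = C2·V2/C1 = 49.1 mM × 1290 mL ÷ 7820 mM = 8.10 mL
L-proline: 0.803 g/L × 1.29 L = 1.04 g
gellan gum: 7.05 g/L × 1.29 L = 9.09 g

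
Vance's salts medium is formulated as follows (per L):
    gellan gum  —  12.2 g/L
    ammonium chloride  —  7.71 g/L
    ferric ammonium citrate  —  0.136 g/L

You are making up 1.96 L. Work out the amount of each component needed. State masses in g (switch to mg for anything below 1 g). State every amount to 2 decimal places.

Working volume: 1.96 L.
gellan gum: 12.2 g/L × 1.96 L = 23.91 g
ammonium chloride: 7.71 g/L × 1.96 L = 15.11 g
ferric ammonium citrate: 0.136 g/L × 1.96 L = 0.26656 g = 266.56 mg

gellan gum 23.91 g; ammonium chloride 15.11 g; ferric ammonium citrate 266.56 mg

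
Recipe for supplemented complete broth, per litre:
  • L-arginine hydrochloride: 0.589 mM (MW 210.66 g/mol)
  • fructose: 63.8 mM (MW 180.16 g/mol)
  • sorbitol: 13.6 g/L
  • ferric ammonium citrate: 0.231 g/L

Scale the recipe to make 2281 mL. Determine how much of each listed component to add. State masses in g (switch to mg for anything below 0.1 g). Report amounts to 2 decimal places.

Scale factor relative to 1 L: 2.281.
L-arginine hydrochloride: 0.589 mmol/L × 210.66 g/mol × 2.281 L ÷ 1000 = 0.28 g
fructose: 63.8 mmol/L × 180.16 g/mol × 2.281 L ÷ 1000 = 26.22 g
sorbitol: 13.6 g/L × 2.281 L = 31.02 g
ferric ammonium citrate: 0.231 g/L × 2.281 L = 0.53 g

L-arginine hydrochloride 0.28 g; fructose 26.22 g; sorbitol 31.02 g; ferric ammonium citrate 0.53 g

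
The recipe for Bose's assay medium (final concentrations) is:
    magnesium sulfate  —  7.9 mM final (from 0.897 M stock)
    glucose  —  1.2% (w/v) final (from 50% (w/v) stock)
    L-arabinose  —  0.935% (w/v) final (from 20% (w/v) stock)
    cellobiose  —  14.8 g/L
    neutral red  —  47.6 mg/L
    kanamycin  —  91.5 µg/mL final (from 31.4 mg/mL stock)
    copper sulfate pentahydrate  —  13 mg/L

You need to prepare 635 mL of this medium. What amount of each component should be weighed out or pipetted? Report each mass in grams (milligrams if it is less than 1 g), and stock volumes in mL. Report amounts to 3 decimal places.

Target volume = 635 mL = 0.635 L.
magnesium sulfate: dilute stock: 7.9 mM × 635 mL ÷ 897 mM = 5.593 mL
glucose: C1V1 = C2V2 → 1.2% ÷ 50% × 635 mL = 15.240 mL
L-arabinose: C1V1 = C2V2 → 0.935% ÷ 20% × 635 mL = 29.686 mL
cellobiose: 14.8 g/L × 0.635 L = 9.398 g
neutral red: 47.6 mg/L × 0.635 L = 30.226 mg
kanamycin: dilute stock: 91.5 µg/mL × 635 mL ÷ 31400 µg/mL = 1.850 mL
copper sulfate pentahydrate: 13 mg/L × 0.635 L = 8.255 mg

magnesium sulfate 5.593 mL; glucose 15.240 mL; L-arabinose 29.686 mL; cellobiose 9.398 g; neutral red 30.226 mg; kanamycin 1.850 mL; copper sulfate pentahydrate 8.255 mg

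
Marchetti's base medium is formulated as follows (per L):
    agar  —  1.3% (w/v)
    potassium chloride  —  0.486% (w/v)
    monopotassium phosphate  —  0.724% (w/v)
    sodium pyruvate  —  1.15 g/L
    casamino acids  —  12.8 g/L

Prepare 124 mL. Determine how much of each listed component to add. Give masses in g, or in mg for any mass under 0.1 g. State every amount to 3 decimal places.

Scale factor relative to 1 L: 0.124.
agar: 1.3 g per 100 mL × 124 mL ÷ 100 = 1.612 g
potassium chloride: 0.486 g per 100 mL × 124 mL ÷ 100 = 0.603 g
monopotassium phosphate: 0.724 g per 100 mL × 124 mL ÷ 100 = 0.898 g
sodium pyruvate: 1.15 g/L × 0.124 L = 0.143 g
casamino acids: 12.8 g/L × 0.124 L = 1.587 g

agar 1.612 g; potassium chloride 0.603 g; monopotassium phosphate 0.898 g; sodium pyruvate 0.143 g; casamino acids 1.587 g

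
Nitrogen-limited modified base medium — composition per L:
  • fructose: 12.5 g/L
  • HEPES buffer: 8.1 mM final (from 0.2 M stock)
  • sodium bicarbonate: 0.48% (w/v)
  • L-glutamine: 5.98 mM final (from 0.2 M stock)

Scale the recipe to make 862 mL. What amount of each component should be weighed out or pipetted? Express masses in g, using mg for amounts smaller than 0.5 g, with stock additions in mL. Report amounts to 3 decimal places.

fructose 10.775 g; HEPES buffer 34.911 mL; sodium bicarbonate 4.138 g; L-glutamine 25.774 mL

Scale factor relative to 1 L: 0.862.
fructose: 12.5 g/L × 0.862 L = 10.775 g
HEPES buffer: dilute stock: 8.1 mM × 862 mL ÷ 200 mM = 34.911 mL
sodium bicarbonate: 0.48% w/v = 4.8 g/L → 4.8 × 0.862 L = 4.138 g
L-glutamine: V = C2·V2/C1 = 5.98 mM × 862 mL ÷ 200 mM = 25.774 mL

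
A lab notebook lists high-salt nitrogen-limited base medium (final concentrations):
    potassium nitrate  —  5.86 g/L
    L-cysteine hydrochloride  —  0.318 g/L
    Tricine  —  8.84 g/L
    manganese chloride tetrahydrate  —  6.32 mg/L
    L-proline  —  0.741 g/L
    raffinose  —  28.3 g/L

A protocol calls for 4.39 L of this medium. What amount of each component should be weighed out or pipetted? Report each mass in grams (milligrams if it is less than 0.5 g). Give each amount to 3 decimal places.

potassium nitrate 25.725 g; L-cysteine hydrochloride 1.396 g; Tricine 38.808 g; manganese chloride tetrahydrate 27.745 mg; L-proline 3.253 g; raffinose 124.237 g

Working volume: 4.39 L.
potassium nitrate: 5.86 g/L × 4.39 L = 25.725 g
L-cysteine hydrochloride: 0.318 g/L × 4.39 L = 1.396 g
Tricine: 8.84 g/L × 4.39 L = 38.808 g
manganese chloride tetrahydrate: 6.32 mg/L × 4.39 L = 27.745 mg
L-proline: 0.741 g/L × 4.39 L = 3.253 g
raffinose: 28.3 g/L × 4.39 L = 124.237 g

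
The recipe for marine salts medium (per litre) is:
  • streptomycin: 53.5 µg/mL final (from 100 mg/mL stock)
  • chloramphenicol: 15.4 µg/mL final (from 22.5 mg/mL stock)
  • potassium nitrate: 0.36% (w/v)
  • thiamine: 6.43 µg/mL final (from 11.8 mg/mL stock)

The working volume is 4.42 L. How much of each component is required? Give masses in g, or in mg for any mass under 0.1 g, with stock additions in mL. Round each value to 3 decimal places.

streptomycin 2.365 mL; chloramphenicol 3.025 mL; potassium nitrate 15.912 g; thiamine 2.409 mL

Working volume: 4.42 L.
streptomycin: dilute stock: 53.5 µg/mL × 4420 mL ÷ 100000 µg/mL = 2.365 mL
chloramphenicol: C1V1 = C2V2 → 15.4 µg/mL × 4420 mL ÷ 22500 µg/mL = 3.025 mL
potassium nitrate: 0.36% w/v = 3.6 g/L → 3.6 × 4.42 L = 15.912 g
thiamine: C1V1 = C2V2 → 6.43 µg/mL × 4420 mL ÷ 11800 µg/mL = 2.409 mL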